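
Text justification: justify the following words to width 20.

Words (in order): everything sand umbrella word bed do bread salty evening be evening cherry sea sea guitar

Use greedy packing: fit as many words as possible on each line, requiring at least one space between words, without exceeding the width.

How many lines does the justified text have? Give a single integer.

Answer: 5

Derivation:
Line 1: ['everything', 'sand'] (min_width=15, slack=5)
Line 2: ['umbrella', 'word', 'bed', 'do'] (min_width=20, slack=0)
Line 3: ['bread', 'salty', 'evening'] (min_width=19, slack=1)
Line 4: ['be', 'evening', 'cherry'] (min_width=17, slack=3)
Line 5: ['sea', 'sea', 'guitar'] (min_width=14, slack=6)
Total lines: 5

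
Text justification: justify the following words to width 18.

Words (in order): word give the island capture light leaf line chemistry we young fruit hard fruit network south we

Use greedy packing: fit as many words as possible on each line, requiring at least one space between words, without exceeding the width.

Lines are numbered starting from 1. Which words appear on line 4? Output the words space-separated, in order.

Line 1: ['word', 'give', 'the'] (min_width=13, slack=5)
Line 2: ['island', 'capture'] (min_width=14, slack=4)
Line 3: ['light', 'leaf', 'line'] (min_width=15, slack=3)
Line 4: ['chemistry', 'we', 'young'] (min_width=18, slack=0)
Line 5: ['fruit', 'hard', 'fruit'] (min_width=16, slack=2)
Line 6: ['network', 'south', 'we'] (min_width=16, slack=2)

Answer: chemistry we young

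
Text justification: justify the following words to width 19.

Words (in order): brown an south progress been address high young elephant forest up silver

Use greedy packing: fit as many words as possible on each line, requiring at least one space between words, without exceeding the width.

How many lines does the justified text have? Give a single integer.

Line 1: ['brown', 'an', 'south'] (min_width=14, slack=5)
Line 2: ['progress', 'been'] (min_width=13, slack=6)
Line 3: ['address', 'high', 'young'] (min_width=18, slack=1)
Line 4: ['elephant', 'forest', 'up'] (min_width=18, slack=1)
Line 5: ['silver'] (min_width=6, slack=13)
Total lines: 5

Answer: 5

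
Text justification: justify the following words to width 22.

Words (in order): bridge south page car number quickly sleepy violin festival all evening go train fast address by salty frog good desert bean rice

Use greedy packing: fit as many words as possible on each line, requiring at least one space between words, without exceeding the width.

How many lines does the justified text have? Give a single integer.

Answer: 6

Derivation:
Line 1: ['bridge', 'south', 'page', 'car'] (min_width=21, slack=1)
Line 2: ['number', 'quickly', 'sleepy'] (min_width=21, slack=1)
Line 3: ['violin', 'festival', 'all'] (min_width=19, slack=3)
Line 4: ['evening', 'go', 'train', 'fast'] (min_width=21, slack=1)
Line 5: ['address', 'by', 'salty', 'frog'] (min_width=21, slack=1)
Line 6: ['good', 'desert', 'bean', 'rice'] (min_width=21, slack=1)
Total lines: 6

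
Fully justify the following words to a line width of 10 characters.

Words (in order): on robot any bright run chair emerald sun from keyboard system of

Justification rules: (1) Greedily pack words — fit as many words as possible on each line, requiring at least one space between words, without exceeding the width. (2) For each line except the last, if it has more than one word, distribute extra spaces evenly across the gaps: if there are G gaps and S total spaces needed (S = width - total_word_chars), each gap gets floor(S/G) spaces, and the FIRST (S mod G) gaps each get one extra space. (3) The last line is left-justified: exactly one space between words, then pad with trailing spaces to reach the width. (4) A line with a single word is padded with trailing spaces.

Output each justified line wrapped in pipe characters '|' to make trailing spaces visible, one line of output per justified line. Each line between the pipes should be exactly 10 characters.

Answer: |on   robot|
|any bright|
|run  chair|
|emerald   |
|sun   from|
|keyboard  |
|system of |

Derivation:
Line 1: ['on', 'robot'] (min_width=8, slack=2)
Line 2: ['any', 'bright'] (min_width=10, slack=0)
Line 3: ['run', 'chair'] (min_width=9, slack=1)
Line 4: ['emerald'] (min_width=7, slack=3)
Line 5: ['sun', 'from'] (min_width=8, slack=2)
Line 6: ['keyboard'] (min_width=8, slack=2)
Line 7: ['system', 'of'] (min_width=9, slack=1)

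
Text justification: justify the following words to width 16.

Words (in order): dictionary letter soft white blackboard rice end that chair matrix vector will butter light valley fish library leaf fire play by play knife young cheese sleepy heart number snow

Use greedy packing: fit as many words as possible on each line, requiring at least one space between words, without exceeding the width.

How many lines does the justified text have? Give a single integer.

Answer: 14

Derivation:
Line 1: ['dictionary'] (min_width=10, slack=6)
Line 2: ['letter', 'soft'] (min_width=11, slack=5)
Line 3: ['white', 'blackboard'] (min_width=16, slack=0)
Line 4: ['rice', 'end', 'that'] (min_width=13, slack=3)
Line 5: ['chair', 'matrix'] (min_width=12, slack=4)
Line 6: ['vector', 'will'] (min_width=11, slack=5)
Line 7: ['butter', 'light'] (min_width=12, slack=4)
Line 8: ['valley', 'fish'] (min_width=11, slack=5)
Line 9: ['library', 'leaf'] (min_width=12, slack=4)
Line 10: ['fire', 'play', 'by'] (min_width=12, slack=4)
Line 11: ['play', 'knife', 'young'] (min_width=16, slack=0)
Line 12: ['cheese', 'sleepy'] (min_width=13, slack=3)
Line 13: ['heart', 'number'] (min_width=12, slack=4)
Line 14: ['snow'] (min_width=4, slack=12)
Total lines: 14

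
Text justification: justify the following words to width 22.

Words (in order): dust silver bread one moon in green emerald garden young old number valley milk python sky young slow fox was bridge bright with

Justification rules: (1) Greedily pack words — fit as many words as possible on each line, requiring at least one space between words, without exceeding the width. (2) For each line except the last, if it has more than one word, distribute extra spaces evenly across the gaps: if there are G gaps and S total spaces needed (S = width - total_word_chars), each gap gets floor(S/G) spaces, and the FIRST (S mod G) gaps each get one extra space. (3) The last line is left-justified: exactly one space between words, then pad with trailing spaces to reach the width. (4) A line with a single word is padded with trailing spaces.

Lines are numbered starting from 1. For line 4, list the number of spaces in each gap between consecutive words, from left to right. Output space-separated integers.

Line 1: ['dust', 'silver', 'bread', 'one'] (min_width=21, slack=1)
Line 2: ['moon', 'in', 'green', 'emerald'] (min_width=21, slack=1)
Line 3: ['garden', 'young', 'old'] (min_width=16, slack=6)
Line 4: ['number', 'valley', 'milk'] (min_width=18, slack=4)
Line 5: ['python', 'sky', 'young', 'slow'] (min_width=21, slack=1)
Line 6: ['fox', 'was', 'bridge', 'bright'] (min_width=21, slack=1)
Line 7: ['with'] (min_width=4, slack=18)

Answer: 3 3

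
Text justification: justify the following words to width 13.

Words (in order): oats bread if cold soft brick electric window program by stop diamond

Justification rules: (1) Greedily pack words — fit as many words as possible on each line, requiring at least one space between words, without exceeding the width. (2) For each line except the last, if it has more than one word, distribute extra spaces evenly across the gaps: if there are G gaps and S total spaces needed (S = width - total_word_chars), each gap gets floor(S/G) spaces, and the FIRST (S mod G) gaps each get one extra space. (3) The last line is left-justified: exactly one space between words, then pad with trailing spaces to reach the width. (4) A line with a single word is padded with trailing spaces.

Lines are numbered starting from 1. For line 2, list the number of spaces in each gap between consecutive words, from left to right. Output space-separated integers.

Answer: 5

Derivation:
Line 1: ['oats', 'bread', 'if'] (min_width=13, slack=0)
Line 2: ['cold', 'soft'] (min_width=9, slack=4)
Line 3: ['brick'] (min_width=5, slack=8)
Line 4: ['electric'] (min_width=8, slack=5)
Line 5: ['window'] (min_width=6, slack=7)
Line 6: ['program', 'by'] (min_width=10, slack=3)
Line 7: ['stop', 'diamond'] (min_width=12, slack=1)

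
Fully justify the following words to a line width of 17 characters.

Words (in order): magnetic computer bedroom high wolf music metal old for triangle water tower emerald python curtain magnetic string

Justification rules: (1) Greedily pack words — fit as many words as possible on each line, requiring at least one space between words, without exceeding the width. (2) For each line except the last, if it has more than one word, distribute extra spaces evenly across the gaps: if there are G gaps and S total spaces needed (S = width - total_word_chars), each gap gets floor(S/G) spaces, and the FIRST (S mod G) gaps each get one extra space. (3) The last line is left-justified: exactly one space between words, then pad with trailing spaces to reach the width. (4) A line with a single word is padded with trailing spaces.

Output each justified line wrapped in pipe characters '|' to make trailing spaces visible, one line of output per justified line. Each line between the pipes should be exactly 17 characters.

Answer: |magnetic computer|
|bedroom high wolf|
|music  metal  old|
|for      triangle|
|water       tower|
|emerald    python|
|curtain  magnetic|
|string           |

Derivation:
Line 1: ['magnetic', 'computer'] (min_width=17, slack=0)
Line 2: ['bedroom', 'high', 'wolf'] (min_width=17, slack=0)
Line 3: ['music', 'metal', 'old'] (min_width=15, slack=2)
Line 4: ['for', 'triangle'] (min_width=12, slack=5)
Line 5: ['water', 'tower'] (min_width=11, slack=6)
Line 6: ['emerald', 'python'] (min_width=14, slack=3)
Line 7: ['curtain', 'magnetic'] (min_width=16, slack=1)
Line 8: ['string'] (min_width=6, slack=11)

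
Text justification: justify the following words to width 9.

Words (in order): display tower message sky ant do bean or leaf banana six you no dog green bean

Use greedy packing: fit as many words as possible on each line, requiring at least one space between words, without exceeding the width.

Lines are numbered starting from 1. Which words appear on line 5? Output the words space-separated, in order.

Answer: do bean

Derivation:
Line 1: ['display'] (min_width=7, slack=2)
Line 2: ['tower'] (min_width=5, slack=4)
Line 3: ['message'] (min_width=7, slack=2)
Line 4: ['sky', 'ant'] (min_width=7, slack=2)
Line 5: ['do', 'bean'] (min_width=7, slack=2)
Line 6: ['or', 'leaf'] (min_width=7, slack=2)
Line 7: ['banana'] (min_width=6, slack=3)
Line 8: ['six', 'you'] (min_width=7, slack=2)
Line 9: ['no', 'dog'] (min_width=6, slack=3)
Line 10: ['green'] (min_width=5, slack=4)
Line 11: ['bean'] (min_width=4, slack=5)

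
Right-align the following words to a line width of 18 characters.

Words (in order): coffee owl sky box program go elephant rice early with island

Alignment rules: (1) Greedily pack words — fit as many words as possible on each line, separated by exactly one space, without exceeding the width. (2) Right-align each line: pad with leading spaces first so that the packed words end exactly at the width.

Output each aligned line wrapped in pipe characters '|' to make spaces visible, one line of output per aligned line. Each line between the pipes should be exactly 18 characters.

Answer: |coffee owl sky box|
|        program go|
|     elephant rice|
| early with island|

Derivation:
Line 1: ['coffee', 'owl', 'sky', 'box'] (min_width=18, slack=0)
Line 2: ['program', 'go'] (min_width=10, slack=8)
Line 3: ['elephant', 'rice'] (min_width=13, slack=5)
Line 4: ['early', 'with', 'island'] (min_width=17, slack=1)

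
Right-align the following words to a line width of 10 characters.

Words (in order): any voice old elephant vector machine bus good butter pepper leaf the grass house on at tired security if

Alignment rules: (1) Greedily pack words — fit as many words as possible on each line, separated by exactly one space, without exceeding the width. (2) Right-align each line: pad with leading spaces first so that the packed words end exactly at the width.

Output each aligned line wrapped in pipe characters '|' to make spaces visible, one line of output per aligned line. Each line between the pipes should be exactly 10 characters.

Answer: | any voice|
|       old|
|  elephant|
|    vector|
|   machine|
|  bus good|
|    butter|
|    pepper|
|  leaf the|
|     grass|
|  house on|
|  at tired|
|  security|
|        if|

Derivation:
Line 1: ['any', 'voice'] (min_width=9, slack=1)
Line 2: ['old'] (min_width=3, slack=7)
Line 3: ['elephant'] (min_width=8, slack=2)
Line 4: ['vector'] (min_width=6, slack=4)
Line 5: ['machine'] (min_width=7, slack=3)
Line 6: ['bus', 'good'] (min_width=8, slack=2)
Line 7: ['butter'] (min_width=6, slack=4)
Line 8: ['pepper'] (min_width=6, slack=4)
Line 9: ['leaf', 'the'] (min_width=8, slack=2)
Line 10: ['grass'] (min_width=5, slack=5)
Line 11: ['house', 'on'] (min_width=8, slack=2)
Line 12: ['at', 'tired'] (min_width=8, slack=2)
Line 13: ['security'] (min_width=8, slack=2)
Line 14: ['if'] (min_width=2, slack=8)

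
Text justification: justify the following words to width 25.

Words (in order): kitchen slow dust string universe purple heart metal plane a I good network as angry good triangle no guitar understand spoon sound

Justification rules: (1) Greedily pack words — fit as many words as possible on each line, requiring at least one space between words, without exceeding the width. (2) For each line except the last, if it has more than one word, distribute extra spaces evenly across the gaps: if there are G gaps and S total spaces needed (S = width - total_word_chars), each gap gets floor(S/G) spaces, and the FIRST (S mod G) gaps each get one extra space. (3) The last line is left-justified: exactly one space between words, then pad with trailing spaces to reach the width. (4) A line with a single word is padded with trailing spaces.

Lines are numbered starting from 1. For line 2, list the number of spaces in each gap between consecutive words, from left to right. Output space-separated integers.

Answer: 3 3

Derivation:
Line 1: ['kitchen', 'slow', 'dust', 'string'] (min_width=24, slack=1)
Line 2: ['universe', 'purple', 'heart'] (min_width=21, slack=4)
Line 3: ['metal', 'plane', 'a', 'I', 'good'] (min_width=20, slack=5)
Line 4: ['network', 'as', 'angry', 'good'] (min_width=21, slack=4)
Line 5: ['triangle', 'no', 'guitar'] (min_width=18, slack=7)
Line 6: ['understand', 'spoon', 'sound'] (min_width=22, slack=3)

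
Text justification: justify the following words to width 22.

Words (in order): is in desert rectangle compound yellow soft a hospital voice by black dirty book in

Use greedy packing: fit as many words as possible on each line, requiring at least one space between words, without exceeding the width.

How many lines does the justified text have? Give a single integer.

Answer: 4

Derivation:
Line 1: ['is', 'in', 'desert', 'rectangle'] (min_width=22, slack=0)
Line 2: ['compound', 'yellow', 'soft', 'a'] (min_width=22, slack=0)
Line 3: ['hospital', 'voice', 'by'] (min_width=17, slack=5)
Line 4: ['black', 'dirty', 'book', 'in'] (min_width=19, slack=3)
Total lines: 4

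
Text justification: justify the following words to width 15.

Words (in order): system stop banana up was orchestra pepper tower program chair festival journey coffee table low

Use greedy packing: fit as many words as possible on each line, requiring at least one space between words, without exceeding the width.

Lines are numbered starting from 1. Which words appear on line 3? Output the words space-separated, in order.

Answer: orchestra

Derivation:
Line 1: ['system', 'stop'] (min_width=11, slack=4)
Line 2: ['banana', 'up', 'was'] (min_width=13, slack=2)
Line 3: ['orchestra'] (min_width=9, slack=6)
Line 4: ['pepper', 'tower'] (min_width=12, slack=3)
Line 5: ['program', 'chair'] (min_width=13, slack=2)
Line 6: ['festival'] (min_width=8, slack=7)
Line 7: ['journey', 'coffee'] (min_width=14, slack=1)
Line 8: ['table', 'low'] (min_width=9, slack=6)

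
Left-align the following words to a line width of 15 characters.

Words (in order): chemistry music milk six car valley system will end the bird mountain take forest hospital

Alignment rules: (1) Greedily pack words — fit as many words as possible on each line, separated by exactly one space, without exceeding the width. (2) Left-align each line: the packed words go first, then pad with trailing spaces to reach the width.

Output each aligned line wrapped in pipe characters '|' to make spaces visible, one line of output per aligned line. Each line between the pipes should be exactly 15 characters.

Line 1: ['chemistry', 'music'] (min_width=15, slack=0)
Line 2: ['milk', 'six', 'car'] (min_width=12, slack=3)
Line 3: ['valley', 'system'] (min_width=13, slack=2)
Line 4: ['will', 'end', 'the'] (min_width=12, slack=3)
Line 5: ['bird', 'mountain'] (min_width=13, slack=2)
Line 6: ['take', 'forest'] (min_width=11, slack=4)
Line 7: ['hospital'] (min_width=8, slack=7)

Answer: |chemistry music|
|milk six car   |
|valley system  |
|will end the   |
|bird mountain  |
|take forest    |
|hospital       |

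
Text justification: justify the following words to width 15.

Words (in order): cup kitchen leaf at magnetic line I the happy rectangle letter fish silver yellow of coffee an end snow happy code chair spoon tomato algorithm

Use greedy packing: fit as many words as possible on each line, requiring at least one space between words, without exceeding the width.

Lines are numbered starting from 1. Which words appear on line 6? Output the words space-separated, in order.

Answer: letter fish

Derivation:
Line 1: ['cup', 'kitchen'] (min_width=11, slack=4)
Line 2: ['leaf', 'at'] (min_width=7, slack=8)
Line 3: ['magnetic', 'line', 'I'] (min_width=15, slack=0)
Line 4: ['the', 'happy'] (min_width=9, slack=6)
Line 5: ['rectangle'] (min_width=9, slack=6)
Line 6: ['letter', 'fish'] (min_width=11, slack=4)
Line 7: ['silver', 'yellow'] (min_width=13, slack=2)
Line 8: ['of', 'coffee', 'an'] (min_width=12, slack=3)
Line 9: ['end', 'snow', 'happy'] (min_width=14, slack=1)
Line 10: ['code', 'chair'] (min_width=10, slack=5)
Line 11: ['spoon', 'tomato'] (min_width=12, slack=3)
Line 12: ['algorithm'] (min_width=9, slack=6)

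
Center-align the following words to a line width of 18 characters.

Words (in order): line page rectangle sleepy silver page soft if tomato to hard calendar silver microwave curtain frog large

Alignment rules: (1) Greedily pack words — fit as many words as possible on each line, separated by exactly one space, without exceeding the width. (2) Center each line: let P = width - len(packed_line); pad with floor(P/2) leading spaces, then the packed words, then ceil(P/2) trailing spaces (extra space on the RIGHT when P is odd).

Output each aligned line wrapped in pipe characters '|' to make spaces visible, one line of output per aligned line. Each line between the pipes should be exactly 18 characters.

Answer: |    line page     |
| rectangle sleepy |
| silver page soft |
|if tomato to hard |
| calendar silver  |
|microwave curtain |
|    frog large    |

Derivation:
Line 1: ['line', 'page'] (min_width=9, slack=9)
Line 2: ['rectangle', 'sleepy'] (min_width=16, slack=2)
Line 3: ['silver', 'page', 'soft'] (min_width=16, slack=2)
Line 4: ['if', 'tomato', 'to', 'hard'] (min_width=17, slack=1)
Line 5: ['calendar', 'silver'] (min_width=15, slack=3)
Line 6: ['microwave', 'curtain'] (min_width=17, slack=1)
Line 7: ['frog', 'large'] (min_width=10, slack=8)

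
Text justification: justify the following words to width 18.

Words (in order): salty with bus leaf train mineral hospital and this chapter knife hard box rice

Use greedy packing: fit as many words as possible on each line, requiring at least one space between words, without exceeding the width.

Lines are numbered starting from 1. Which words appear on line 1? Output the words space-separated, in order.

Answer: salty with bus

Derivation:
Line 1: ['salty', 'with', 'bus'] (min_width=14, slack=4)
Line 2: ['leaf', 'train', 'mineral'] (min_width=18, slack=0)
Line 3: ['hospital', 'and', 'this'] (min_width=17, slack=1)
Line 4: ['chapter', 'knife', 'hard'] (min_width=18, slack=0)
Line 5: ['box', 'rice'] (min_width=8, slack=10)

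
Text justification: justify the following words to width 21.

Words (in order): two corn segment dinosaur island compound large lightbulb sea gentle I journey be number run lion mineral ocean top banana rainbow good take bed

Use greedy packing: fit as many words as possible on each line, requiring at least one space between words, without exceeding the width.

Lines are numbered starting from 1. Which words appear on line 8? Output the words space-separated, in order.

Answer: rainbow good take bed

Derivation:
Line 1: ['two', 'corn', 'segment'] (min_width=16, slack=5)
Line 2: ['dinosaur', 'island'] (min_width=15, slack=6)
Line 3: ['compound', 'large'] (min_width=14, slack=7)
Line 4: ['lightbulb', 'sea', 'gentle'] (min_width=20, slack=1)
Line 5: ['I', 'journey', 'be', 'number'] (min_width=19, slack=2)
Line 6: ['run', 'lion', 'mineral'] (min_width=16, slack=5)
Line 7: ['ocean', 'top', 'banana'] (min_width=16, slack=5)
Line 8: ['rainbow', 'good', 'take', 'bed'] (min_width=21, slack=0)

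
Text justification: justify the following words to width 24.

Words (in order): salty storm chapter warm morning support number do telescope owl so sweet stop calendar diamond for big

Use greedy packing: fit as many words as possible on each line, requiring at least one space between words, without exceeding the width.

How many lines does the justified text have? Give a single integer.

Answer: 5

Derivation:
Line 1: ['salty', 'storm', 'chapter', 'warm'] (min_width=24, slack=0)
Line 2: ['morning', 'support', 'number'] (min_width=22, slack=2)
Line 3: ['do', 'telescope', 'owl', 'so'] (min_width=19, slack=5)
Line 4: ['sweet', 'stop', 'calendar'] (min_width=19, slack=5)
Line 5: ['diamond', 'for', 'big'] (min_width=15, slack=9)
Total lines: 5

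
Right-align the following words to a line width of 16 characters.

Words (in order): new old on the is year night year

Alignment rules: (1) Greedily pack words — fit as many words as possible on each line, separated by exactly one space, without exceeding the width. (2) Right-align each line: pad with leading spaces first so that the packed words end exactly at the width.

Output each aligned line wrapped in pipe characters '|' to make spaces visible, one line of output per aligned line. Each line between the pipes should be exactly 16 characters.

Answer: |  new old on the|
|   is year night|
|            year|

Derivation:
Line 1: ['new', 'old', 'on', 'the'] (min_width=14, slack=2)
Line 2: ['is', 'year', 'night'] (min_width=13, slack=3)
Line 3: ['year'] (min_width=4, slack=12)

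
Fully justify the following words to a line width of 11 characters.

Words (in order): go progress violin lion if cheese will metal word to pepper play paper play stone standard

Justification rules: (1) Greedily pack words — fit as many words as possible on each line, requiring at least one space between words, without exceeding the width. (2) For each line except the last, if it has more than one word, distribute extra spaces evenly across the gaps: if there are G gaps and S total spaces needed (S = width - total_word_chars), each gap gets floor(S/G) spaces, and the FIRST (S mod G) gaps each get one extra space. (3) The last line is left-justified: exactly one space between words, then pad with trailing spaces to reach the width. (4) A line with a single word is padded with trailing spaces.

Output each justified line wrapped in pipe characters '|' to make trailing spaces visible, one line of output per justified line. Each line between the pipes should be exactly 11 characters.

Line 1: ['go', 'progress'] (min_width=11, slack=0)
Line 2: ['violin', 'lion'] (min_width=11, slack=0)
Line 3: ['if', 'cheese'] (min_width=9, slack=2)
Line 4: ['will', 'metal'] (min_width=10, slack=1)
Line 5: ['word', 'to'] (min_width=7, slack=4)
Line 6: ['pepper', 'play'] (min_width=11, slack=0)
Line 7: ['paper', 'play'] (min_width=10, slack=1)
Line 8: ['stone'] (min_width=5, slack=6)
Line 9: ['standard'] (min_width=8, slack=3)

Answer: |go progress|
|violin lion|
|if   cheese|
|will  metal|
|word     to|
|pepper play|
|paper  play|
|stone      |
|standard   |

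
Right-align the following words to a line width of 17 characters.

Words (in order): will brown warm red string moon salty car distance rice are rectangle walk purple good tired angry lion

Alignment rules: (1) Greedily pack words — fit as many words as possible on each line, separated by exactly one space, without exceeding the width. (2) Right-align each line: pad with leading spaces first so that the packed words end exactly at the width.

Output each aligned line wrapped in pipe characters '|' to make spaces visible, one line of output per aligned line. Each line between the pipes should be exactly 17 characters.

Answer: |  will brown warm|
|  red string moon|
|        salty car|
|distance rice are|
|   rectangle walk|
|purple good tired|
|       angry lion|

Derivation:
Line 1: ['will', 'brown', 'warm'] (min_width=15, slack=2)
Line 2: ['red', 'string', 'moon'] (min_width=15, slack=2)
Line 3: ['salty', 'car'] (min_width=9, slack=8)
Line 4: ['distance', 'rice', 'are'] (min_width=17, slack=0)
Line 5: ['rectangle', 'walk'] (min_width=14, slack=3)
Line 6: ['purple', 'good', 'tired'] (min_width=17, slack=0)
Line 7: ['angry', 'lion'] (min_width=10, slack=7)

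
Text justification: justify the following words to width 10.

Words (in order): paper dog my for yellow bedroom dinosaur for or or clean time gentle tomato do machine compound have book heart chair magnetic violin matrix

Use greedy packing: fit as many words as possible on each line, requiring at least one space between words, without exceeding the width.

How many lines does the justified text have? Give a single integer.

Answer: 17

Derivation:
Line 1: ['paper', 'dog'] (min_width=9, slack=1)
Line 2: ['my', 'for'] (min_width=6, slack=4)
Line 3: ['yellow'] (min_width=6, slack=4)
Line 4: ['bedroom'] (min_width=7, slack=3)
Line 5: ['dinosaur'] (min_width=8, slack=2)
Line 6: ['for', 'or', 'or'] (min_width=9, slack=1)
Line 7: ['clean', 'time'] (min_width=10, slack=0)
Line 8: ['gentle'] (min_width=6, slack=4)
Line 9: ['tomato', 'do'] (min_width=9, slack=1)
Line 10: ['machine'] (min_width=7, slack=3)
Line 11: ['compound'] (min_width=8, slack=2)
Line 12: ['have', 'book'] (min_width=9, slack=1)
Line 13: ['heart'] (min_width=5, slack=5)
Line 14: ['chair'] (min_width=5, slack=5)
Line 15: ['magnetic'] (min_width=8, slack=2)
Line 16: ['violin'] (min_width=6, slack=4)
Line 17: ['matrix'] (min_width=6, slack=4)
Total lines: 17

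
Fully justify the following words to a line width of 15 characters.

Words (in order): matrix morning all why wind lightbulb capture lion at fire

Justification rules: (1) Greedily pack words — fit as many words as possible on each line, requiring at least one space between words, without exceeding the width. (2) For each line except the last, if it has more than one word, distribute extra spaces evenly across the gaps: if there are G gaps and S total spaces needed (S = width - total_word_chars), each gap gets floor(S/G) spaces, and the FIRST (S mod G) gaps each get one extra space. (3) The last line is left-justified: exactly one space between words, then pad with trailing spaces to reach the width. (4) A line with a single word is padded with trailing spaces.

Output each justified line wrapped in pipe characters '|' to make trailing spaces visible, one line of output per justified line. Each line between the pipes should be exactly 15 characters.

Line 1: ['matrix', 'morning'] (min_width=14, slack=1)
Line 2: ['all', 'why', 'wind'] (min_width=12, slack=3)
Line 3: ['lightbulb'] (min_width=9, slack=6)
Line 4: ['capture', 'lion', 'at'] (min_width=15, slack=0)
Line 5: ['fire'] (min_width=4, slack=11)

Answer: |matrix  morning|
|all   why  wind|
|lightbulb      |
|capture lion at|
|fire           |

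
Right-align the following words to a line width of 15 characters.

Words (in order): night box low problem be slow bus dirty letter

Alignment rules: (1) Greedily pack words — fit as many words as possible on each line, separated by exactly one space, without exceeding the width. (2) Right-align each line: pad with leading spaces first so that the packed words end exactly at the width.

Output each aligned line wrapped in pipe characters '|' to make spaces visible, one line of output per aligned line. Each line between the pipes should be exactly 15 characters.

Answer: |  night box low|
|problem be slow|
|      bus dirty|
|         letter|

Derivation:
Line 1: ['night', 'box', 'low'] (min_width=13, slack=2)
Line 2: ['problem', 'be', 'slow'] (min_width=15, slack=0)
Line 3: ['bus', 'dirty'] (min_width=9, slack=6)
Line 4: ['letter'] (min_width=6, slack=9)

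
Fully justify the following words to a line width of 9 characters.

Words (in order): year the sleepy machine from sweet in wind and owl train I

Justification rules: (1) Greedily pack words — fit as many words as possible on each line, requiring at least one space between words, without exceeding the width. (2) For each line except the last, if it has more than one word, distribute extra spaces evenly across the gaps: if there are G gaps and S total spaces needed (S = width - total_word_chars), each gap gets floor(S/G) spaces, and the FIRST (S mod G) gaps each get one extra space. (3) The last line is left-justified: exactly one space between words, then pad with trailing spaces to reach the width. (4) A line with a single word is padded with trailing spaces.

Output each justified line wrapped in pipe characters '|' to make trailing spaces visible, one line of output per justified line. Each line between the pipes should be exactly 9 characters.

Answer: |year  the|
|sleepy   |
|machine  |
|from     |
|sweet  in|
|wind  and|
|owl train|
|I        |

Derivation:
Line 1: ['year', 'the'] (min_width=8, slack=1)
Line 2: ['sleepy'] (min_width=6, slack=3)
Line 3: ['machine'] (min_width=7, slack=2)
Line 4: ['from'] (min_width=4, slack=5)
Line 5: ['sweet', 'in'] (min_width=8, slack=1)
Line 6: ['wind', 'and'] (min_width=8, slack=1)
Line 7: ['owl', 'train'] (min_width=9, slack=0)
Line 8: ['I'] (min_width=1, slack=8)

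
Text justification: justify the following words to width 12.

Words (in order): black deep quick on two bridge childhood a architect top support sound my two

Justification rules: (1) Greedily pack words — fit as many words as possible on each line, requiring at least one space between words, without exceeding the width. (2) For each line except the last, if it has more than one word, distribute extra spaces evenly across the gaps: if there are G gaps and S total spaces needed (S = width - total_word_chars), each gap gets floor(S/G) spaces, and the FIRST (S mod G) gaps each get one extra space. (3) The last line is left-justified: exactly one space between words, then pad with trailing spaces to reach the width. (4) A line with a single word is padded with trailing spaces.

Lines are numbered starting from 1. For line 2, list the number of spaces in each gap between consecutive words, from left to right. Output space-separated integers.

Answer: 1 1

Derivation:
Line 1: ['black', 'deep'] (min_width=10, slack=2)
Line 2: ['quick', 'on', 'two'] (min_width=12, slack=0)
Line 3: ['bridge'] (min_width=6, slack=6)
Line 4: ['childhood', 'a'] (min_width=11, slack=1)
Line 5: ['architect'] (min_width=9, slack=3)
Line 6: ['top', 'support'] (min_width=11, slack=1)
Line 7: ['sound', 'my', 'two'] (min_width=12, slack=0)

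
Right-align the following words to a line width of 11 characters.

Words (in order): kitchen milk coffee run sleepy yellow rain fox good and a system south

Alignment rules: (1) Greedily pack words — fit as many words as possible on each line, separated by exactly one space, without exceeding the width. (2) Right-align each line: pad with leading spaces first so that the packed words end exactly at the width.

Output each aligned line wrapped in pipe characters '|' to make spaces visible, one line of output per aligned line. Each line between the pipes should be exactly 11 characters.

Answer: |    kitchen|
|milk coffee|
| run sleepy|
|yellow rain|
|   fox good|
|      and a|
|     system|
|      south|

Derivation:
Line 1: ['kitchen'] (min_width=7, slack=4)
Line 2: ['milk', 'coffee'] (min_width=11, slack=0)
Line 3: ['run', 'sleepy'] (min_width=10, slack=1)
Line 4: ['yellow', 'rain'] (min_width=11, slack=0)
Line 5: ['fox', 'good'] (min_width=8, slack=3)
Line 6: ['and', 'a'] (min_width=5, slack=6)
Line 7: ['system'] (min_width=6, slack=5)
Line 8: ['south'] (min_width=5, slack=6)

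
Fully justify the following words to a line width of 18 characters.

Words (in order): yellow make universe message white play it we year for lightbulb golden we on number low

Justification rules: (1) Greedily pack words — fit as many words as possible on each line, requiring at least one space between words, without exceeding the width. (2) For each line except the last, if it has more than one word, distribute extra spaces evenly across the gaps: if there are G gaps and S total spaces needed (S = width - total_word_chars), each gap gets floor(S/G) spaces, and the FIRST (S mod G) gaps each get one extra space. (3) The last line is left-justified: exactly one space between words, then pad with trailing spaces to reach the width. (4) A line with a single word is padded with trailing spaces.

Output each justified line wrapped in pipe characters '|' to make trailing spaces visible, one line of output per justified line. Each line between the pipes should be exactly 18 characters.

Line 1: ['yellow', 'make'] (min_width=11, slack=7)
Line 2: ['universe', 'message'] (min_width=16, slack=2)
Line 3: ['white', 'play', 'it', 'we'] (min_width=16, slack=2)
Line 4: ['year', 'for', 'lightbulb'] (min_width=18, slack=0)
Line 5: ['golden', 'we', 'on'] (min_width=12, slack=6)
Line 6: ['number', 'low'] (min_width=10, slack=8)

Answer: |yellow        make|
|universe   message|
|white  play  it we|
|year for lightbulb|
|golden    we    on|
|number low        |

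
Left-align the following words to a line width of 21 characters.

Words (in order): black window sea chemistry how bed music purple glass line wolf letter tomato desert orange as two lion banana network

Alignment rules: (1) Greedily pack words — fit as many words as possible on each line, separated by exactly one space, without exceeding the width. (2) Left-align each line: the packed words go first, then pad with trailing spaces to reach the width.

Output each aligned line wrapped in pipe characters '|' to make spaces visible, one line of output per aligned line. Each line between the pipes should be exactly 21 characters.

Answer: |black window sea     |
|chemistry how bed    |
|music purple glass   |
|line wolf letter     |
|tomato desert orange |
|as two lion banana   |
|network              |

Derivation:
Line 1: ['black', 'window', 'sea'] (min_width=16, slack=5)
Line 2: ['chemistry', 'how', 'bed'] (min_width=17, slack=4)
Line 3: ['music', 'purple', 'glass'] (min_width=18, slack=3)
Line 4: ['line', 'wolf', 'letter'] (min_width=16, slack=5)
Line 5: ['tomato', 'desert', 'orange'] (min_width=20, slack=1)
Line 6: ['as', 'two', 'lion', 'banana'] (min_width=18, slack=3)
Line 7: ['network'] (min_width=7, slack=14)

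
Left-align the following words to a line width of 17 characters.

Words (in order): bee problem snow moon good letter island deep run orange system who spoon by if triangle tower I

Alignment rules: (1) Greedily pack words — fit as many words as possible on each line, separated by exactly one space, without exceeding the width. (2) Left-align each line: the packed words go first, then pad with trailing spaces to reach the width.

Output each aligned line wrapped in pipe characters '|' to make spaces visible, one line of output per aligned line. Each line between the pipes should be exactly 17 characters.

Line 1: ['bee', 'problem', 'snow'] (min_width=16, slack=1)
Line 2: ['moon', 'good', 'letter'] (min_width=16, slack=1)
Line 3: ['island', 'deep', 'run'] (min_width=15, slack=2)
Line 4: ['orange', 'system', 'who'] (min_width=17, slack=0)
Line 5: ['spoon', 'by', 'if'] (min_width=11, slack=6)
Line 6: ['triangle', 'tower', 'I'] (min_width=16, slack=1)

Answer: |bee problem snow |
|moon good letter |
|island deep run  |
|orange system who|
|spoon by if      |
|triangle tower I |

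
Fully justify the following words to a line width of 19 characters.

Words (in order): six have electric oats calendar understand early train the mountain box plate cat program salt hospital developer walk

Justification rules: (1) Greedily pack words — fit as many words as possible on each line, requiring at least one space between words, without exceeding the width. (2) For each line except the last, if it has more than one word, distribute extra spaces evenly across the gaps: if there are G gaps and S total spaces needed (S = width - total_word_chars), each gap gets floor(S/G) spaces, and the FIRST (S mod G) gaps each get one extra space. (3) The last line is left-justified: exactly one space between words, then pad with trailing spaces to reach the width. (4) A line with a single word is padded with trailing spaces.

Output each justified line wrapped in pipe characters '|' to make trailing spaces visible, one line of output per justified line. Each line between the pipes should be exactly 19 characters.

Answer: |six  have  electric|
|oats       calendar|
|understand    early|
|train  the mountain|
|box    plate    cat|
|program        salt|
|hospital  developer|
|walk               |

Derivation:
Line 1: ['six', 'have', 'electric'] (min_width=17, slack=2)
Line 2: ['oats', 'calendar'] (min_width=13, slack=6)
Line 3: ['understand', 'early'] (min_width=16, slack=3)
Line 4: ['train', 'the', 'mountain'] (min_width=18, slack=1)
Line 5: ['box', 'plate', 'cat'] (min_width=13, slack=6)
Line 6: ['program', 'salt'] (min_width=12, slack=7)
Line 7: ['hospital', 'developer'] (min_width=18, slack=1)
Line 8: ['walk'] (min_width=4, slack=15)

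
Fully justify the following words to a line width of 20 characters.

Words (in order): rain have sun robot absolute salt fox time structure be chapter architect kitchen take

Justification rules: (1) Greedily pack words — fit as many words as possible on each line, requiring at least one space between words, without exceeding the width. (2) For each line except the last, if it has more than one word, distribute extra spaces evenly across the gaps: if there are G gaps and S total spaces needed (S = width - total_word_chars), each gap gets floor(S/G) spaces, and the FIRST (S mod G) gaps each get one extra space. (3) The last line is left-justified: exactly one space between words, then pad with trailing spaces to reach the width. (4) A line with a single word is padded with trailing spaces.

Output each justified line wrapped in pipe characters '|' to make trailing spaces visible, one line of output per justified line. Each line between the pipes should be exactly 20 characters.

Answer: |rain  have sun robot|
|absolute   salt  fox|
|time   structure  be|
|chapter    architect|
|kitchen take        |

Derivation:
Line 1: ['rain', 'have', 'sun', 'robot'] (min_width=19, slack=1)
Line 2: ['absolute', 'salt', 'fox'] (min_width=17, slack=3)
Line 3: ['time', 'structure', 'be'] (min_width=17, slack=3)
Line 4: ['chapter', 'architect'] (min_width=17, slack=3)
Line 5: ['kitchen', 'take'] (min_width=12, slack=8)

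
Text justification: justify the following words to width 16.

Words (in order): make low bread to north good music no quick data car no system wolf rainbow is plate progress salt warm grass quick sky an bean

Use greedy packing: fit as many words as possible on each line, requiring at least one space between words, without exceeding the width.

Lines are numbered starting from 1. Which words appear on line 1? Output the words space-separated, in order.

Line 1: ['make', 'low', 'bread'] (min_width=14, slack=2)
Line 2: ['to', 'north', 'good'] (min_width=13, slack=3)
Line 3: ['music', 'no', 'quick'] (min_width=14, slack=2)
Line 4: ['data', 'car', 'no'] (min_width=11, slack=5)
Line 5: ['system', 'wolf'] (min_width=11, slack=5)
Line 6: ['rainbow', 'is', 'plate'] (min_width=16, slack=0)
Line 7: ['progress', 'salt'] (min_width=13, slack=3)
Line 8: ['warm', 'grass', 'quick'] (min_width=16, slack=0)
Line 9: ['sky', 'an', 'bean'] (min_width=11, slack=5)

Answer: make low bread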